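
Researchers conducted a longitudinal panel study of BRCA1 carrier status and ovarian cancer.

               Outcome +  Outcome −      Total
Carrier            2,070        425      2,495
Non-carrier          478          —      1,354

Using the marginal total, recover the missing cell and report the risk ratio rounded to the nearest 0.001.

2.350

The missing cell is in the unexposed row: 1354 − 478 = 876.
So a = 2070, b = 425, c = 478, d = 876.
RR = [a/(a+b)] / [c/(c+d)] = (2070/2495) / (478/1354) = 0.82966/0.35303 = 2.35012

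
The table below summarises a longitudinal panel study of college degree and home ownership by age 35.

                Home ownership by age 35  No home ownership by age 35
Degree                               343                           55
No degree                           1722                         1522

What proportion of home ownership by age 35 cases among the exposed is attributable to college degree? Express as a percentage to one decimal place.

Cells: a = 343, b = 55, c = 1722, d = 1522.
Risk in exposed = 343/398 = 0.86181; risk in unexposed = 1722/3244 = 0.53083.
RR = 0.86181/0.53083 = 1.62352
AR% = (RR − 1)/RR × 100 = (1.62352 − 1)/1.62352 × 100 = 38.4056%

38.4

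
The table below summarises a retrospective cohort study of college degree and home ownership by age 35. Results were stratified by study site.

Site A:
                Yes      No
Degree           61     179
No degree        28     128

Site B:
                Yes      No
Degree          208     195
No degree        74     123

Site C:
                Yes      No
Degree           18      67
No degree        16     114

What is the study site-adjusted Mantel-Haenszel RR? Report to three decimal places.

RR_MH = Σ(aᵢ·n₀ᵢ/nᵢ) / Σ(cᵢ·n₁ᵢ/nᵢ), with n₁ᵢ = aᵢ+bᵢ (exposed), n₀ᵢ = cᵢ+dᵢ (unexposed), nᵢ = n₁ᵢ+n₀ᵢ.
Stratum 1 (Site A): n₁ = 240, n₀ = 156, n = 396; a·n₀/n = 61·156/396 = 24.0303; c·n₁/n = 28·240/396 = 16.9697
Stratum 2 (Site B): n₁ = 403, n₀ = 197, n = 600; a·n₀/n = 208·197/600 = 68.2933; c·n₁/n = 74·403/600 = 49.7033
Stratum 3 (Site C): n₁ = 85, n₀ = 130, n = 215; a·n₀/n = 18·130/215 = 10.8837; c·n₁/n = 16·85/215 = 6.3256
RR_MH = (24.0303 + 68.2933 + 10.8837) / (16.9697 + 49.7033 + 6.3256) = 103.2074 / 72.9986 = 1.41383

1.414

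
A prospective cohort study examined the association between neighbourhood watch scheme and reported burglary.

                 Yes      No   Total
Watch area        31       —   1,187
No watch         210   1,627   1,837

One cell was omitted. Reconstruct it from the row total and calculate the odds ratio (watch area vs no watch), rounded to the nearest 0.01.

0.21

The missing cell is in the exposed row: 1187 − 31 = 1156.
So a = 31, b = 1156, c = 210, d = 1627.
OR = (a·d)/(b·c) = (31 × 1627) / (1156 × 210) = 50437 / 242760 = 0.20776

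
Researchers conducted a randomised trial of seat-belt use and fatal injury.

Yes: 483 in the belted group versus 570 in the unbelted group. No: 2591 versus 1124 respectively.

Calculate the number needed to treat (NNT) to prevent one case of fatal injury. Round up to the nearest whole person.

6

Risk in treated group = 483/3074 = 0.15712; risk in control = 570/1694 = 0.33648.
Absolute risk reduction = 0.33648 − 0.15712 = 0.17936
NNT = 1 / ARR = 1 / 0.17936 = 5.575 → round up → 6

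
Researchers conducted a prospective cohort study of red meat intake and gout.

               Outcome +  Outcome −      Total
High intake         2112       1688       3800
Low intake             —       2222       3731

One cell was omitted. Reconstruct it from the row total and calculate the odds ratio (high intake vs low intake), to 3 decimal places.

1.842

The missing cell is in the unexposed row: 3731 − 2222 = 1509.
So a = 2112, b = 1688, c = 1509, d = 2222.
OR = (a·d)/(b·c) = (2112 × 2222) / (1688 × 1509) = 4692864 / 2547192 = 1.84237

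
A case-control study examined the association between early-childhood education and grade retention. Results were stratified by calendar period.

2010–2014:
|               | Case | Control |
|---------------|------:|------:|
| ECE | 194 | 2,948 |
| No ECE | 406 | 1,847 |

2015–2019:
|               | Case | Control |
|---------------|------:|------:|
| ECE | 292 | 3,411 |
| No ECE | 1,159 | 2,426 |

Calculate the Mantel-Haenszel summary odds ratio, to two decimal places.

OR_MH = Σ(aᵢdᵢ/nᵢ) / Σ(bᵢcᵢ/nᵢ), where nᵢ is the stratum total.
Stratum 1 (2010–2014): n = 5395; a·d/n = 194·1847/5395 = 66.4167; b·c/n = 2948·406/5395 = 221.8513
Stratum 2 (2015–2019): n = 7288; a·d/n = 292·2426/7288 = 97.1998; b·c/n = 3411·1159/7288 = 542.4464
OR_MH = (66.4167 + 97.1998) / (221.8513 + 542.4464) = 163.6165 / 764.2977 = 0.21407

0.21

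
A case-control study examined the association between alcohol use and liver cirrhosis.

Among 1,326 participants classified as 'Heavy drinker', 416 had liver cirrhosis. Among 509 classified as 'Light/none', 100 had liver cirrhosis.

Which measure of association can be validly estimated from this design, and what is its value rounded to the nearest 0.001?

1.870

From the description: a = 416, b = 910, c = 100, d = 409.
This is a case-control study: participants were sampled on outcome status, so risks in the source population cannot be estimated directly — relative risk is not valid here. The odds ratio is the appropriate measure.
OR = (a·d)/(b·c) = (416 × 409) / (910 × 100) = 170144 / 91000 = 1.86971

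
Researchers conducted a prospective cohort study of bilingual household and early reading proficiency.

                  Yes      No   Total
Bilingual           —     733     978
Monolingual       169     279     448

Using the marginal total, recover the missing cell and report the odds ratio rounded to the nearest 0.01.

The missing cell is in the exposed row: 978 − 733 = 245.
So a = 245, b = 733, c = 169, d = 279.
OR = (a·d)/(b·c) = (245 × 279) / (733 × 169) = 68355 / 123877 = 0.55180

0.55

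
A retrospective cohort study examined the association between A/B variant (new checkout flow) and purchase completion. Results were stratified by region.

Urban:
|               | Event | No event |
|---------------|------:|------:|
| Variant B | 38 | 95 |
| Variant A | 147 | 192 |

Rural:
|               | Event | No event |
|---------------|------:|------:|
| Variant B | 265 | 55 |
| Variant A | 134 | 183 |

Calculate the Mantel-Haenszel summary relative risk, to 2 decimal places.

RR_MH = Σ(aᵢ·n₀ᵢ/nᵢ) / Σ(cᵢ·n₁ᵢ/nᵢ), with n₁ᵢ = aᵢ+bᵢ (exposed), n₀ᵢ = cᵢ+dᵢ (unexposed), nᵢ = n₁ᵢ+n₀ᵢ.
Stratum 1 (Urban): n₁ = 133, n₀ = 339, n = 472; a·n₀/n = 38·339/472 = 27.2924; c·n₁/n = 147·133/472 = 41.4216
Stratum 2 (Rural): n₁ = 320, n₀ = 317, n = 637; a·n₀/n = 265·317/637 = 131.8760; c·n₁/n = 134·320/637 = 67.3155
RR_MH = (27.2924 + 131.8760) / (41.4216 + 67.3155) = 159.1684 / 108.7372 = 1.46379

1.46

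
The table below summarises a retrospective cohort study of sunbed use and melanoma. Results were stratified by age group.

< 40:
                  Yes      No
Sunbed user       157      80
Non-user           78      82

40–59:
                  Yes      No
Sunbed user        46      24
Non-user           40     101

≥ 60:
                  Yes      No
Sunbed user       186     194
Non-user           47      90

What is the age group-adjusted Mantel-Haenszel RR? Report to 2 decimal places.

1.52

RR_MH = Σ(aᵢ·n₀ᵢ/nᵢ) / Σ(cᵢ·n₁ᵢ/nᵢ), with n₁ᵢ = aᵢ+bᵢ (exposed), n₀ᵢ = cᵢ+dᵢ (unexposed), nᵢ = n₁ᵢ+n₀ᵢ.
Stratum 1 (< 40): n₁ = 237, n₀ = 160, n = 397; a·n₀/n = 157·160/397 = 63.2746; c·n₁/n = 78·237/397 = 46.5642
Stratum 2 (40–59): n₁ = 70, n₀ = 141, n = 211; a·n₀/n = 46·141/211 = 30.7393; c·n₁/n = 40·70/211 = 13.2701
Stratum 3 (≥ 60): n₁ = 380, n₀ = 137, n = 517; a·n₀/n = 186·137/517 = 49.2882; c·n₁/n = 47·380/517 = 34.5455
RR_MH = (63.2746 + 30.7393 + 49.2882) / (46.5642 + 13.2701 + 34.5455) = 143.3021 / 94.3798 = 1.51836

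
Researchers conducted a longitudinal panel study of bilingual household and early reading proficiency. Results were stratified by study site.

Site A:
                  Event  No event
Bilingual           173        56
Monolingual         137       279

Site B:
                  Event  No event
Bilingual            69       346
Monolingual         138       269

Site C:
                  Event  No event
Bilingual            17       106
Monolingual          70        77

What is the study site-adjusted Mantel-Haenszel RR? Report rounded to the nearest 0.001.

1.032

RR_MH = Σ(aᵢ·n₀ᵢ/nᵢ) / Σ(cᵢ·n₁ᵢ/nᵢ), with n₁ᵢ = aᵢ+bᵢ (exposed), n₀ᵢ = cᵢ+dᵢ (unexposed), nᵢ = n₁ᵢ+n₀ᵢ.
Stratum 1 (Site A): n₁ = 229, n₀ = 416, n = 645; a·n₀/n = 173·416/645 = 111.5783; c·n₁/n = 137·229/645 = 48.6403
Stratum 2 (Site B): n₁ = 415, n₀ = 407, n = 822; a·n₀/n = 69·407/822 = 34.1642; c·n₁/n = 138·415/822 = 69.6715
Stratum 3 (Site C): n₁ = 123, n₀ = 147, n = 270; a·n₀/n = 17·147/270 = 9.2556; c·n₁/n = 70·123/270 = 31.8889
RR_MH = (111.5783 + 34.1642 + 9.2556) / (48.6403 + 69.6715 + 31.8889) = 154.9981 / 150.2007 = 1.03194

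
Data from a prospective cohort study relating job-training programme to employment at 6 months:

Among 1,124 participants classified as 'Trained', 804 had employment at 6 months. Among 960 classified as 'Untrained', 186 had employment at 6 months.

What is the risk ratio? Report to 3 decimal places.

From the description: a = 804, b = 320, c = 186, d = 774.
Risk in exposed = 804/1124 = 0.71530; risk in unexposed = 186/960 = 0.19375.
RR = 0.71530 / 0.19375 = 3.69188
The risk among the exposed is 3.69 times that among the unexposed.

3.692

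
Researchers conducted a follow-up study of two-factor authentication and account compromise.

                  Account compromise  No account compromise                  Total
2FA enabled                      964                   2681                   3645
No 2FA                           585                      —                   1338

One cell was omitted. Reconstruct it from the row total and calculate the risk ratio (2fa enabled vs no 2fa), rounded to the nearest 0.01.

0.60

The missing cell is in the unexposed row: 1338 − 585 = 753.
So a = 964, b = 2681, c = 585, d = 753.
RR = [a/(a+b)] / [c/(c+d)] = (964/3645) / (585/1338) = 0.26447/0.43722 = 0.60489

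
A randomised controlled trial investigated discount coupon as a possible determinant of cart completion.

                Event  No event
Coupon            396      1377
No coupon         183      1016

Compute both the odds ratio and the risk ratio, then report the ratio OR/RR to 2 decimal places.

1.09

Cells: a = 396, b = 1377, c = 183, d = 1016.
OR = (396·1016)/(1377·183) = 402336/251991 = 1.59663
Risk in exposed = 396/1773 = 0.22335; risk in unexposed = 183/1199 = 0.15263; RR = 1.46337
OR/RR = 1.59663 / 1.46337 = 1.09106
The outcome is not rare, so the OR lies further from 1 than the RR.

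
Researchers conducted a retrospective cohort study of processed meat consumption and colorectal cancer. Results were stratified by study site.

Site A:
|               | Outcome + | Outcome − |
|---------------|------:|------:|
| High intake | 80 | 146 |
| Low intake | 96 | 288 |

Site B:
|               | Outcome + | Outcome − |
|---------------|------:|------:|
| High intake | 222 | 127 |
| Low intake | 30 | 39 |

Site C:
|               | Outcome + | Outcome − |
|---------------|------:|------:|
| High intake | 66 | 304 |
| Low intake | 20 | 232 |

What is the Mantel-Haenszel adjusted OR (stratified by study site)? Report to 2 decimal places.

1.98

OR_MH = Σ(aᵢdᵢ/nᵢ) / Σ(bᵢcᵢ/nᵢ), where nᵢ is the stratum total.
Stratum 1 (Site A): n = 610; a·d/n = 80·288/610 = 37.7705; b·c/n = 146·96/610 = 22.9770
Stratum 2 (Site B): n = 418; a·d/n = 222·39/418 = 20.7129; b·c/n = 127·30/418 = 9.1148
Stratum 3 (Site C): n = 622; a·d/n = 66·232/622 = 24.6174; b·c/n = 304·20/622 = 9.7749
OR_MH = (37.7705 + 20.7129 + 24.6174) / (22.9770 + 9.1148 + 9.7749) = 83.1008 / 41.8668 = 1.98488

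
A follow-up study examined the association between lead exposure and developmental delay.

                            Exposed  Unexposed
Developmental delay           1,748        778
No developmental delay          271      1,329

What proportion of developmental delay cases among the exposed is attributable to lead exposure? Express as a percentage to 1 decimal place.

57.4

Reading the table with exposure as columns: a = 1748 (Exposed, case), b = 271 (Exposed, non-case), c = 778 (Unexposed, case), d = 1329.
Risk in exposed = 1748/2019 = 0.86578; risk in unexposed = 778/2107 = 0.36925.
RR = 0.86578/0.36925 = 2.34471
AR% = (RR − 1)/RR × 100 = (2.34471 − 1)/2.34471 × 100 = 57.3509%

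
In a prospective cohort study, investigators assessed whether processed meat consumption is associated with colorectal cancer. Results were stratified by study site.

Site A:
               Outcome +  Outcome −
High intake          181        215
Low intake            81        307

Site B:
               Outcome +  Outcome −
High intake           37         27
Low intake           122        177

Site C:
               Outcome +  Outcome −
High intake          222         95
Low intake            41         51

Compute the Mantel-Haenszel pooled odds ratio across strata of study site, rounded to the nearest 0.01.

OR_MH = Σ(aᵢdᵢ/nᵢ) / Σ(bᵢcᵢ/nᵢ), where nᵢ is the stratum total.
Stratum 1 (Site A): n = 784; a·d/n = 181·307/784 = 70.8763; b·c/n = 215·81/784 = 22.2130
Stratum 2 (Site B): n = 363; a·d/n = 37·177/363 = 18.0413; b·c/n = 27·122/363 = 9.0744
Stratum 3 (Site C): n = 409; a·d/n = 222·51/409 = 27.6822; b·c/n = 95·41/409 = 9.5232
OR_MH = (70.8763 + 18.0413 + 27.6822) / (22.2130 + 9.0744 + 9.5232) = 116.5997 / 40.8106 = 2.85709

2.86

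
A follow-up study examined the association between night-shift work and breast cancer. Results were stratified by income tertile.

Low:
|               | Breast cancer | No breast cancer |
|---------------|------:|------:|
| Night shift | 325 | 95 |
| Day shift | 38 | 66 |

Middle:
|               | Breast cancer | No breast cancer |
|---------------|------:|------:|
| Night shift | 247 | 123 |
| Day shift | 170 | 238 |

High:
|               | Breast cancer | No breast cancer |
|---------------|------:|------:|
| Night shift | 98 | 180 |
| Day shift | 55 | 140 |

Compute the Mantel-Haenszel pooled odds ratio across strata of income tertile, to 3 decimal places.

OR_MH = Σ(aᵢdᵢ/nᵢ) / Σ(bᵢcᵢ/nᵢ), where nᵢ is the stratum total.
Stratum 1 (Low): n = 524; a·d/n = 325·66/524 = 40.9351; b·c/n = 95·38/524 = 6.8893
Stratum 2 (Middle): n = 778; a·d/n = 247·238/778 = 75.5604; b·c/n = 123·170/778 = 26.8766
Stratum 3 (High): n = 473; a·d/n = 98·140/473 = 29.0063; b·c/n = 180·55/473 = 20.9302
OR_MH = (40.9351 + 75.5604 + 29.0063) / (6.8893 + 26.8766 + 20.9302) = 145.5019 / 54.6962 = 2.66018

2.660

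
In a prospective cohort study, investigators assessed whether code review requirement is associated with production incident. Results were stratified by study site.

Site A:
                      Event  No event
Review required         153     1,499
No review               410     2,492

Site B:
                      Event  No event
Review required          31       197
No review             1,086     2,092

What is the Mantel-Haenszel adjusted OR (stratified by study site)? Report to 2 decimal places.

OR_MH = Σ(aᵢdᵢ/nᵢ) / Σ(bᵢcᵢ/nᵢ), where nᵢ is the stratum total.
Stratum 1 (Site A): n = 4554; a·d/n = 153·2492/4554 = 83.7233; b·c/n = 1499·410/4554 = 134.9561
Stratum 2 (Site B): n = 3406; a·d/n = 31·2092/3406 = 19.0405; b·c/n = 197·1086/3406 = 62.8133
OR_MH = (83.7233 + 19.0405) / (134.9561 + 62.8133) = 102.7638 / 197.7694 = 0.51961

0.52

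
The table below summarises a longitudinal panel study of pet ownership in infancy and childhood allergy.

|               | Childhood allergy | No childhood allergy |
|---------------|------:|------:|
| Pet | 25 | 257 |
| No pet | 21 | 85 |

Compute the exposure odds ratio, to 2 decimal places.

Cells: a = 25, b = 257, c = 21, d = 85.
OR = (a·d)/(b·c) = (25 × 85) / (257 × 21) = 2125 / 5397 = 0.39374
Exposure is associated with lower odds of childhood allergy (OR = 0.39 < 1).

0.39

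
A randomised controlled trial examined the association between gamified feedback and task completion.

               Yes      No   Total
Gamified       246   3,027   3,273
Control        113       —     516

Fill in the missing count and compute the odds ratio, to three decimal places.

0.290

The missing cell is in the unexposed row: 516 − 113 = 403.
So a = 246, b = 3027, c = 113, d = 403.
OR = (a·d)/(b·c) = (246 × 403) / (3027 × 113) = 99138 / 342051 = 0.28983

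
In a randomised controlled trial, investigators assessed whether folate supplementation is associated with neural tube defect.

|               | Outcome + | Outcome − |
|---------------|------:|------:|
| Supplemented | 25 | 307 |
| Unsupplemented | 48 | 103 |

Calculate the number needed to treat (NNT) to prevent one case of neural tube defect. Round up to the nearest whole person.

Risk in treated group = 25/332 = 0.07530; risk in control = 48/151 = 0.31788.
Absolute risk reduction = 0.31788 − 0.07530 = 0.24258
NNT = 1 / ARR = 1 / 0.24258 = 4.122 → round up → 5

5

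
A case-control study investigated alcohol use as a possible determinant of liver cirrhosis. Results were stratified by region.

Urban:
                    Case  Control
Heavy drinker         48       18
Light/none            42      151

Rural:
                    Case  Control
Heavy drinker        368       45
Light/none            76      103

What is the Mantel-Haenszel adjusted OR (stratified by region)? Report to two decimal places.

OR_MH = Σ(aᵢdᵢ/nᵢ) / Σ(bᵢcᵢ/nᵢ), where nᵢ is the stratum total.
Stratum 1 (Urban): n = 259; a·d/n = 48·151/259 = 27.9846; b·c/n = 18·42/259 = 2.9189
Stratum 2 (Rural): n = 592; a·d/n = 368·103/592 = 64.0270; b·c/n = 45·76/592 = 5.7770
OR_MH = (27.9846 + 64.0270) / (2.9189 + 5.7770) = 92.0116 / 8.6959 = 10.58097

10.58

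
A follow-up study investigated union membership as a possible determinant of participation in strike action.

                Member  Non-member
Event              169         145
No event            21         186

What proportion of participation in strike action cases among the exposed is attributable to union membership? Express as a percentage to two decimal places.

50.75

Reading the table with exposure as columns: a = 169 (Member, case), b = 21 (Member, non-case), c = 145 (Non-member, case), d = 186.
Risk in exposed = 169/190 = 0.88947; risk in unexposed = 145/331 = 0.43807.
RR = 0.88947/0.43807 = 2.03045
AR% = (RR − 1)/RR × 100 = (2.03045 − 1)/2.03045 × 100 = 50.7499%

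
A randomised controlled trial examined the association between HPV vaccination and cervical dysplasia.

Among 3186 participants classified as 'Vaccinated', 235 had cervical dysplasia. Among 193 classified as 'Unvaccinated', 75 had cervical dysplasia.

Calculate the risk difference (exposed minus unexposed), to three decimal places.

-0.315

From the description: a = 235, b = 2951, c = 75, d = 118.
Risk in exposed = 235/3186 = 0.073760; risk in unexposed = 75/193 = 0.388601.
Risk difference = 0.073760 − 0.388601 = -0.314841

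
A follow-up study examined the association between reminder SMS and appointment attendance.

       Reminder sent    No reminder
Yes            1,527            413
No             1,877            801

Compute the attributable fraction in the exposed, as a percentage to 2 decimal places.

Reading the table with exposure as columns: a = 1527 (Reminder sent, case), b = 1877 (Reminder sent, non-case), c = 413 (No reminder, case), d = 801.
Risk in exposed = 1527/3404 = 0.44859; risk in unexposed = 413/1214 = 0.34020.
RR = 0.44859/0.34020 = 1.31862
AR% = (RR − 1)/RR × 100 = (1.31862 − 1)/1.31862 × 100 = 24.1629%

24.16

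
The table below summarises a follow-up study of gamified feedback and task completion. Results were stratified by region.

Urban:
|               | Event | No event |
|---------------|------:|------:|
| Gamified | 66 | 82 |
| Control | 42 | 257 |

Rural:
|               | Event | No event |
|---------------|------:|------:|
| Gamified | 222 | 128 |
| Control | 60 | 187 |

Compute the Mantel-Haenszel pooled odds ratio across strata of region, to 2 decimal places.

OR_MH = Σ(aᵢdᵢ/nᵢ) / Σ(bᵢcᵢ/nᵢ), where nᵢ is the stratum total.
Stratum 1 (Urban): n = 447; a·d/n = 66·257/447 = 37.9463; b·c/n = 82·42/447 = 7.7047
Stratum 2 (Rural): n = 597; a·d/n = 222·187/597 = 69.5377; b·c/n = 128·60/597 = 12.8643
OR_MH = (37.9463 + 69.5377) / (7.7047 + 12.8643) = 107.4840 / 20.5690 = 5.22553

5.23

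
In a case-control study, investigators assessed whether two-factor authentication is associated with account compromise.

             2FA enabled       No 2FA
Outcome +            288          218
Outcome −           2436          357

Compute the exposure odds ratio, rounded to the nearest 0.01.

Reading the table with exposure as columns: a = 288 (2FA enabled, case), b = 2436 (2FA enabled, non-case), c = 218 (No 2FA, case), d = 357.
OR = (a·d)/(b·c) = (288 × 357) / (2436 × 218) = 102816 / 531048 = 0.19361
Exposure is associated with lower odds of account compromise (OR = 0.19 < 1).

0.19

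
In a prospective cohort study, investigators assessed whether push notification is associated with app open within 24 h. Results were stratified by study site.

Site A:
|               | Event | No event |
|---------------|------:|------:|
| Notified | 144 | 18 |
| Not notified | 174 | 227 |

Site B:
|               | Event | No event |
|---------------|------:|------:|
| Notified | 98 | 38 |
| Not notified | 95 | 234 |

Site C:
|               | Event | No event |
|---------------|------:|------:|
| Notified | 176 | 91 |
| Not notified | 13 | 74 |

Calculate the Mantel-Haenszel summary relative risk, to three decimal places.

2.455

RR_MH = Σ(aᵢ·n₀ᵢ/nᵢ) / Σ(cᵢ·n₁ᵢ/nᵢ), with n₁ᵢ = aᵢ+bᵢ (exposed), n₀ᵢ = cᵢ+dᵢ (unexposed), nᵢ = n₁ᵢ+n₀ᵢ.
Stratum 1 (Site A): n₁ = 162, n₀ = 401, n = 563; a·n₀/n = 144·401/563 = 102.5648; c·n₁/n = 174·162/563 = 50.0675
Stratum 2 (Site B): n₁ = 136, n₀ = 329, n = 465; a·n₀/n = 98·329/465 = 69.3376; c·n₁/n = 95·136/465 = 27.7849
Stratum 3 (Site C): n₁ = 267, n₀ = 87, n = 354; a·n₀/n = 176·87/354 = 43.2542; c·n₁/n = 13·267/354 = 9.8051
RR_MH = (102.5648 + 69.3376 + 43.2542) / (50.0675 + 27.7849 + 9.8051) = 215.1567 / 87.6575 = 2.45451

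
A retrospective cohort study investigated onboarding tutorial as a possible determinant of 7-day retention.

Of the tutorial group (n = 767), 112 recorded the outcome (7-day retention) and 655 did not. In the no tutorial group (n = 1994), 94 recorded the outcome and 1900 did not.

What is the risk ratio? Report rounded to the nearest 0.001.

From the description: a = 112, b = 655, c = 94, d = 1900.
Risk in exposed = 112/767 = 0.14602; risk in unexposed = 94/1994 = 0.04714.
RR = 0.14602 / 0.04714 = 3.09756
The risk among the exposed is 3.10 times that among the unexposed.

3.098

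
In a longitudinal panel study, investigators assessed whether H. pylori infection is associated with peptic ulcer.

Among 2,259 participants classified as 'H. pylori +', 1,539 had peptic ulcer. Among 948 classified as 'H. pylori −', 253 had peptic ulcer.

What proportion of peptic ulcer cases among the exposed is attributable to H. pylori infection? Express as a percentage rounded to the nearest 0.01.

From the description: a = 1539, b = 720, c = 253, d = 695.
Risk in exposed = 1539/2259 = 0.68127; risk in unexposed = 253/948 = 0.26688.
RR = 0.68127/0.26688 = 2.55276
AR% = (RR − 1)/RR × 100 = (2.55276 − 1)/2.55276 × 100 = 60.8267%

60.83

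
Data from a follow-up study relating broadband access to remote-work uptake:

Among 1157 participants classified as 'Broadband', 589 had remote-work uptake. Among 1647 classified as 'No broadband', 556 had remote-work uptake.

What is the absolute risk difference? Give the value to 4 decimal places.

0.1715

From the description: a = 589, b = 568, c = 556, d = 1091.
Risk in exposed = 589/1157 = 0.509075; risk in unexposed = 556/1647 = 0.337583.
Risk difference = 0.509075 − 0.337583 = 0.171492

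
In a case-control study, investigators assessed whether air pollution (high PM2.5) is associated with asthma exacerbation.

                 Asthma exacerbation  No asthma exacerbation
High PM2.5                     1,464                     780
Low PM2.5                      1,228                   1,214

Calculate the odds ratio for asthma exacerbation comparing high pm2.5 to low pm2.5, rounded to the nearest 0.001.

Cells: a = 1464, b = 780, c = 1228, d = 1214.
OR = (a·d)/(b·c) = (1464 × 1214) / (780 × 1228) = 1777296 / 957840 = 1.85552
The odds of asthma exacerbation are about 1.86 times as high in the high pm2.5 group.

1.856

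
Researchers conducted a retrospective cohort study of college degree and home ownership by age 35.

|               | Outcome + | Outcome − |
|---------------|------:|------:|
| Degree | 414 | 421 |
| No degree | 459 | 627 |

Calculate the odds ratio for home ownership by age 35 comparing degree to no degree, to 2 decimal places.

1.34

Cells: a = 414, b = 421, c = 459, d = 627.
OR = (a·d)/(b·c) = (414 × 627) / (421 × 459) = 259578 / 193239 = 1.34330
The odds of home ownership by age 35 are about 1.34 times as high in the degree group.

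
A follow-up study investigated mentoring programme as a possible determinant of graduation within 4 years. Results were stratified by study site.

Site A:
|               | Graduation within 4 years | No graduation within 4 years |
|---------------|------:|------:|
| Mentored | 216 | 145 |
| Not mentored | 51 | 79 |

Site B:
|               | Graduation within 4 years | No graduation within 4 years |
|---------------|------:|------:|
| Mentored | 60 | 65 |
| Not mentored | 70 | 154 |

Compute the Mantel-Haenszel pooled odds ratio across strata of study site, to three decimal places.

OR_MH = Σ(aᵢdᵢ/nᵢ) / Σ(bᵢcᵢ/nᵢ), where nᵢ is the stratum total.
Stratum 1 (Site A): n = 491; a·d/n = 216·79/491 = 34.7536; b·c/n = 145·51/491 = 15.0611
Stratum 2 (Site B): n = 349; a·d/n = 60·154/349 = 26.4756; b·c/n = 65·70/349 = 13.0372
OR_MH = (34.7536 + 26.4756) / (15.0611 + 13.0372) = 61.2292 / 28.0983 = 2.17910

2.179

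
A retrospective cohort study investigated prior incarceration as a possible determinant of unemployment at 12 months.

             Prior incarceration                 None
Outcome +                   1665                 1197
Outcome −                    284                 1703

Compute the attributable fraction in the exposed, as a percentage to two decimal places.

Reading the table with exposure as columns: a = 1665 (Prior incarceration, case), b = 284 (Prior incarceration, non-case), c = 1197 (None, case), d = 1703.
Risk in exposed = 1665/1949 = 0.85428; risk in unexposed = 1197/2900 = 0.41276.
RR = 0.85428/0.41276 = 2.06969
AR% = (RR − 1)/RR × 100 = (2.06969 − 1)/2.06969 × 100 = 51.6837%

51.68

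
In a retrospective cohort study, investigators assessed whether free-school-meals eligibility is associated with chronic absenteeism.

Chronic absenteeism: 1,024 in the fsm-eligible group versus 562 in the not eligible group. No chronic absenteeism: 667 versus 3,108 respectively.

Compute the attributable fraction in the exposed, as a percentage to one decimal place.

From the description: a = 1024, b = 667, c = 562, d = 3108.
Risk in exposed = 1024/1691 = 0.60556; risk in unexposed = 562/3670 = 0.15313.
RR = 0.60556/0.15313 = 3.95445
AR% = (RR − 1)/RR × 100 = (3.95445 − 1)/3.95445 × 100 = 74.7120%

74.7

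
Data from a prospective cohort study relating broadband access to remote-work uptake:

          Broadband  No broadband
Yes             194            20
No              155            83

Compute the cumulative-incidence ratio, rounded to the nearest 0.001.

Reading the table with exposure as columns: a = 194 (Broadband, case), b = 155 (Broadband, non-case), c = 20 (No broadband, case), d = 83.
Risk in exposed = 194/349 = 0.55587; risk in unexposed = 20/103 = 0.19417.
RR = 0.55587 / 0.19417 = 2.86275
The risk among the exposed is 2.86 times that among the unexposed.

2.863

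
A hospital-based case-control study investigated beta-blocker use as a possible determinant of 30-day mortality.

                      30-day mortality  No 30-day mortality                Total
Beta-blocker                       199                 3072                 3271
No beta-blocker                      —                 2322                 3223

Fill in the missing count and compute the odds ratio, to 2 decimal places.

The missing cell is in the unexposed row: 3223 − 2322 = 901.
So a = 199, b = 3072, c = 901, d = 2322.
OR = (a·d)/(b·c) = (199 × 2322) / (3072 × 901) = 462078 / 2767872 = 0.16694

0.17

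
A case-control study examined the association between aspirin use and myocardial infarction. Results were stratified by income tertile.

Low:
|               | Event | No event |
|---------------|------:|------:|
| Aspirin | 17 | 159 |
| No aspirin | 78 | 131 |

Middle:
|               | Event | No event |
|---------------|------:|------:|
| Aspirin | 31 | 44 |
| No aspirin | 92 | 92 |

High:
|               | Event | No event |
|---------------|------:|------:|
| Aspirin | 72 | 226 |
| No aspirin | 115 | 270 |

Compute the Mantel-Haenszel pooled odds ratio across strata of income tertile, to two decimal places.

OR_MH = Σ(aᵢdᵢ/nᵢ) / Σ(bᵢcᵢ/nᵢ), where nᵢ is the stratum total.
Stratum 1 (Low): n = 385; a·d/n = 17·131/385 = 5.7844; b·c/n = 159·78/385 = 32.2130
Stratum 2 (Middle): n = 259; a·d/n = 31·92/259 = 11.0116; b·c/n = 44·92/259 = 15.6293
Stratum 3 (High): n = 683; a·d/n = 72·270/683 = 28.4627; b·c/n = 226·115/683 = 38.0527
OR_MH = (5.7844 + 11.0116 + 28.4627) / (32.2130 + 15.6293 + 38.0527) = 45.2587 / 85.8950 = 0.52691

0.53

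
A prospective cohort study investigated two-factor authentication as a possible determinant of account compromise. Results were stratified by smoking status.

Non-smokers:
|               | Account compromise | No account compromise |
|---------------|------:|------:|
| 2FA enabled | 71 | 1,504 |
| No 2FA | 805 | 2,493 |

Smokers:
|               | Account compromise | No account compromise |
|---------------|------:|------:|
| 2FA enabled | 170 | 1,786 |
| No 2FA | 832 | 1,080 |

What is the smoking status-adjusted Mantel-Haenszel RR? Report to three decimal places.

0.194

RR_MH = Σ(aᵢ·n₀ᵢ/nᵢ) / Σ(cᵢ·n₁ᵢ/nᵢ), with n₁ᵢ = aᵢ+bᵢ (exposed), n₀ᵢ = cᵢ+dᵢ (unexposed), nᵢ = n₁ᵢ+n₀ᵢ.
Stratum 1 (Non-smokers): n₁ = 1575, n₀ = 3298, n = 4873; a·n₀/n = 71·3298/4873 = 48.0521; c·n₁/n = 805·1575/4873 = 260.1837
Stratum 2 (Smokers): n₁ = 1956, n₀ = 1912, n = 3868; a·n₀/n = 170·1912/3868 = 84.0331; c·n₁/n = 832·1956/3868 = 420.7322
RR_MH = (48.0521 + 84.0331) / (260.1837 + 420.7322) = 132.0852 / 680.9158 = 0.19398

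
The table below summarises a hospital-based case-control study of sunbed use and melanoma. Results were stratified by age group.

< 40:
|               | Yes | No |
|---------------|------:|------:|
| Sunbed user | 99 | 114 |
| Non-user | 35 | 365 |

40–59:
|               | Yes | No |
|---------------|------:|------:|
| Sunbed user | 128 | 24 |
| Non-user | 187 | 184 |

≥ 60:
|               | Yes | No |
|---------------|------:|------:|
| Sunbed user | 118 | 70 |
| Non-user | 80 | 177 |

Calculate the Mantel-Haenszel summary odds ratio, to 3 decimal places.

OR_MH = Σ(aᵢdᵢ/nᵢ) / Σ(bᵢcᵢ/nᵢ), where nᵢ is the stratum total.
Stratum 1 (< 40): n = 613; a·d/n = 99·365/613 = 58.9478; b·c/n = 114·35/613 = 6.5090
Stratum 2 (40–59): n = 523; a·d/n = 128·184/523 = 45.0325; b·c/n = 24·187/523 = 8.5813
Stratum 3 (≥ 60): n = 445; a·d/n = 118·177/445 = 46.9348; b·c/n = 70·80/445 = 12.5843
OR_MH = (58.9478 + 45.0325 + 46.9348) / (6.5090 + 8.5813 + 12.5843) = 150.9151 / 27.6745 = 5.45322

5.453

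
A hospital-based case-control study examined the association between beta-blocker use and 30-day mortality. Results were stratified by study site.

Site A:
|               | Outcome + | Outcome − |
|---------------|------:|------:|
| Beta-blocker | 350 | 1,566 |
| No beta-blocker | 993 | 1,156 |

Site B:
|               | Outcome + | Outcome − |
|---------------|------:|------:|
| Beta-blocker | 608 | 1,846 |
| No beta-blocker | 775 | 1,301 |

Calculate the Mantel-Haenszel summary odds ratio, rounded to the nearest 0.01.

0.39

OR_MH = Σ(aᵢdᵢ/nᵢ) / Σ(bᵢcᵢ/nᵢ), where nᵢ is the stratum total.
Stratum 1 (Site A): n = 4065; a·d/n = 350·1156/4065 = 99.5326; b·c/n = 1566·993/4065 = 382.5432
Stratum 2 (Site B): n = 4530; a·d/n = 608·1301/4530 = 174.6155; b·c/n = 1846·775/4530 = 315.8168
OR_MH = (99.5326 + 174.6155) / (382.5432 + 315.8168) = 274.1480 / 698.3600 = 0.39256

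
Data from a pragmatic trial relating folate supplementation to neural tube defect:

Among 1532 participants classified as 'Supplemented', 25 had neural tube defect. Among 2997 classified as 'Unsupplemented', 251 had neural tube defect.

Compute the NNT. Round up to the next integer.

Risk in treated group = 25/1532 = 0.01632; risk in control = 251/2997 = 0.08375.
Absolute risk reduction = 0.08375 − 0.01632 = 0.06743
NNT = 1 / ARR = 1 / 0.06743 = 14.830 → round up → 15

15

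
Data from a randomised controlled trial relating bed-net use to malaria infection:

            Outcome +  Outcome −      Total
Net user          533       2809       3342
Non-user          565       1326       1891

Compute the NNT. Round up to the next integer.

Risk in treated group = 533/3342 = 0.15949; risk in control = 565/1891 = 0.29878.
Absolute risk reduction = 0.29878 − 0.15949 = 0.13930
NNT = 1 / ARR = 1 / 0.13930 = 7.179 → round up → 8

8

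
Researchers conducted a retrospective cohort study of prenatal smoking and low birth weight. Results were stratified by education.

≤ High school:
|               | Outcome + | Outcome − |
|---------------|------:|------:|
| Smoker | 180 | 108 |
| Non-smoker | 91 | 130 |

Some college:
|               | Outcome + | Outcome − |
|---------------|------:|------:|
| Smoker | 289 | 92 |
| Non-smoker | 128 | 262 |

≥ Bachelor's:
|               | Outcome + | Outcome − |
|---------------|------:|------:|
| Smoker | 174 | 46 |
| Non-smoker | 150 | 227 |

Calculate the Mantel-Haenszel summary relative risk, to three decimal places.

1.966

RR_MH = Σ(aᵢ·n₀ᵢ/nᵢ) / Σ(cᵢ·n₁ᵢ/nᵢ), with n₁ᵢ = aᵢ+bᵢ (exposed), n₀ᵢ = cᵢ+dᵢ (unexposed), nᵢ = n₁ᵢ+n₀ᵢ.
Stratum 1 (≤ High school): n₁ = 288, n₀ = 221, n = 509; a·n₀/n = 180·221/509 = 78.1532; c·n₁/n = 91·288/509 = 51.4892
Stratum 2 (Some college): n₁ = 381, n₀ = 390, n = 771; a·n₀/n = 289·390/771 = 146.1868; c·n₁/n = 128·381/771 = 63.2529
Stratum 3 (≥ Bachelor's): n₁ = 220, n₀ = 377, n = 597; a·n₀/n = 174·377/597 = 109.8794; c·n₁/n = 150·220/597 = 55.2764
RR_MH = (78.1532 + 146.1868 + 109.8794) / (51.4892 + 63.2529 + 55.2764) = 334.2194 / 170.0185 = 1.96578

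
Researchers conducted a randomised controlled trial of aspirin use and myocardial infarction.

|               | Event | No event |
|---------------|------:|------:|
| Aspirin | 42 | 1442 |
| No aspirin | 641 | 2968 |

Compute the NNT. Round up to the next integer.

Risk in treated group = 42/1484 = 0.02830; risk in control = 641/3609 = 0.17761.
Absolute risk reduction = 0.17761 − 0.02830 = 0.14931
NNT = 1 / ARR = 1 / 0.14931 = 6.697 → round up → 7

7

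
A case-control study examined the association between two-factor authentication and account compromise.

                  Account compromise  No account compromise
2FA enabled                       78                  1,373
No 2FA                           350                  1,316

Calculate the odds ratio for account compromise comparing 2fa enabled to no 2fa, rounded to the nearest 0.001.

Cells: a = 78, b = 1373, c = 350, d = 1316.
OR = (a·d)/(b·c) = (78 × 1316) / (1373 × 350) = 102648 / 480550 = 0.21361
Exposure is associated with lower odds of account compromise (OR = 0.21 < 1).

0.214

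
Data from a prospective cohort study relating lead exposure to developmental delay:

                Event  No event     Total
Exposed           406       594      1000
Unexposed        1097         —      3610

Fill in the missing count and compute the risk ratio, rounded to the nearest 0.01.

1.34

The missing cell is in the unexposed row: 3610 − 1097 = 2513.
So a = 406, b = 594, c = 1097, d = 2513.
RR = [a/(a+b)] / [c/(c+d)] = (406/1000) / (1097/3610) = 0.40600/0.30388 = 1.33606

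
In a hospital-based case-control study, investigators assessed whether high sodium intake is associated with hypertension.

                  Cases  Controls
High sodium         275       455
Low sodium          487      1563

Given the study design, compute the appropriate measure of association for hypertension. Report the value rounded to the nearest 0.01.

Cells: a = 275, b = 455, c = 487, d = 1563.
This is a hospital-based case-control study: participants were sampled on outcome status, so risks in the source population cannot be estimated directly — relative risk is not valid here. The odds ratio is the appropriate measure.
OR = (a·d)/(b·c) = (275 × 1563) / (455 × 487) = 429825 / 221585 = 1.93977

1.94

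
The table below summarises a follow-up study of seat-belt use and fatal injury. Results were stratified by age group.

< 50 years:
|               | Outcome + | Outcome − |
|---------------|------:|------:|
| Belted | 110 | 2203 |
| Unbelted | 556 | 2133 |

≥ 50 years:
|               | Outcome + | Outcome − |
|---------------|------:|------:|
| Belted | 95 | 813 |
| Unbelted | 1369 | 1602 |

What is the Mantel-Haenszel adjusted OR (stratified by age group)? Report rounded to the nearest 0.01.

OR_MH = Σ(aᵢdᵢ/nᵢ) / Σ(bᵢcᵢ/nᵢ), where nᵢ is the stratum total.
Stratum 1 (< 50 years): n = 5002; a·d/n = 110·2133/5002 = 46.9072; b·c/n = 2203·556/5002 = 244.8756
Stratum 2 (≥ 50 years): n = 3879; a·d/n = 95·1602/3879 = 39.2343; b·c/n = 813·1369/3879 = 286.9288
OR_MH = (46.9072 + 39.2343) / (244.8756 + 286.9288) = 86.1416 / 531.8045 = 0.16198

0.16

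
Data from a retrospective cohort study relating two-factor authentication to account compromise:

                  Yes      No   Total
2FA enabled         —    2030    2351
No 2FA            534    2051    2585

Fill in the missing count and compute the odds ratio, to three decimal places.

0.607

The missing cell is in the exposed row: 2351 − 2030 = 321.
So a = 321, b = 2030, c = 534, d = 2051.
OR = (a·d)/(b·c) = (321 × 2051) / (2030 × 534) = 658371 / 1084020 = 0.60734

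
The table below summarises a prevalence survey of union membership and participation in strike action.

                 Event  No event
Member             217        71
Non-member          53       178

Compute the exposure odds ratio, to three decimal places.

10.265

Cells: a = 217, b = 71, c = 53, d = 178.
OR = (a·d)/(b·c) = (217 × 178) / (71 × 53) = 38626 / 3763 = 10.26468
The odds of participation in strike action are about 10.26 times as high in the member group.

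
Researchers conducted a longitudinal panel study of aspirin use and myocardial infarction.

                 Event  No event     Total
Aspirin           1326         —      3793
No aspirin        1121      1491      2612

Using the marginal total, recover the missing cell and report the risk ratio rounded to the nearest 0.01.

0.81

The missing cell is in the exposed row: 3793 − 1326 = 2467.
So a = 1326, b = 2467, c = 1121, d = 1491.
RR = [a/(a+b)] / [c/(c+d)] = (1326/3793) / (1121/2612) = 0.34959/0.42917 = 0.81457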